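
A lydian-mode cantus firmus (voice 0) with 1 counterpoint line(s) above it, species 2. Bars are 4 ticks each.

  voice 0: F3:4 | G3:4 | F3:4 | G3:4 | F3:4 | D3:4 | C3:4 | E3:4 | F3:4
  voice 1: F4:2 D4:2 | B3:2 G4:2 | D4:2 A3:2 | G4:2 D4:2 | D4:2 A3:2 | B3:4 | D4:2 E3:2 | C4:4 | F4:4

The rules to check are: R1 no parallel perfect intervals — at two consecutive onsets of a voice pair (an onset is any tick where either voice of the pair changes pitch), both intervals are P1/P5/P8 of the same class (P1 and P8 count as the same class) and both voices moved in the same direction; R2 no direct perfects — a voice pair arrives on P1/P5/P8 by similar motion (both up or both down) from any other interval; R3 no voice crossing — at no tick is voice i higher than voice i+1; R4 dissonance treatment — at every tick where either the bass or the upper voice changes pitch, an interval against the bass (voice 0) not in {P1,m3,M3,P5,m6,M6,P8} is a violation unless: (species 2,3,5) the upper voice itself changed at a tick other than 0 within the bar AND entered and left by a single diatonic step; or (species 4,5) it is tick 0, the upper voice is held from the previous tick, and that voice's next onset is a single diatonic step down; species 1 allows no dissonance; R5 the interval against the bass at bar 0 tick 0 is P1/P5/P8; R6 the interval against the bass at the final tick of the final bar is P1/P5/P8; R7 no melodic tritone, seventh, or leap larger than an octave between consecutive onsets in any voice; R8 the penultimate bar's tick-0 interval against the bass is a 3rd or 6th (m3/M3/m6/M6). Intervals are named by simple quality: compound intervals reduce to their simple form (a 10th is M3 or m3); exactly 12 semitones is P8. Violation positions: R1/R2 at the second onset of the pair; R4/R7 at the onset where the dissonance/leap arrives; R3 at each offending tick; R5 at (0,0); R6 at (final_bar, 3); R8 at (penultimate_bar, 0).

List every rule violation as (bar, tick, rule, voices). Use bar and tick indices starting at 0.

(3, 0, R2, (0, 1))
(3, 0, R7, (1,))
(6, 0, R4, (0, 1))
(6, 2, R7, (1,))
(8, 0, R2, (0, 1))

bar 0: v0=F3 v1=F4 downbeat P8
bar 1: v0=G3 v1=B3 downbeat M3
bar 2: v0=F3 v1=D4 downbeat M6
bar 3: v0=G3 v1=G4 downbeat P8
bar 4: v0=F3 v1=D4 downbeat M6
bar 5: v0=D3 v1=B3 downbeat M6
bar 6: v0=C3 v1=D4 downbeat M2
bar 7: v0=E3 v1=C4 downbeat m6
bar 8: v0=F3 v1=F4 downbeat P8
  -> R2 @ bar 3 tick 0 v(0, 1): F3/A3 M3 -> G3/G4 P8 similar
  -> R7 @ bar 3 tick 0 v(1,): A3->G4 leap 10st
  -> R4 @ bar 6 tick 0 v(0, 1): C3/D4 M2 untreated
  -> R7 @ bar 6 tick 2 v(1,): D4->E3 leap 10st
  -> R2 @ bar 8 tick 0 v(0, 1): E3/C4 m6 -> F3/F4 P8 similar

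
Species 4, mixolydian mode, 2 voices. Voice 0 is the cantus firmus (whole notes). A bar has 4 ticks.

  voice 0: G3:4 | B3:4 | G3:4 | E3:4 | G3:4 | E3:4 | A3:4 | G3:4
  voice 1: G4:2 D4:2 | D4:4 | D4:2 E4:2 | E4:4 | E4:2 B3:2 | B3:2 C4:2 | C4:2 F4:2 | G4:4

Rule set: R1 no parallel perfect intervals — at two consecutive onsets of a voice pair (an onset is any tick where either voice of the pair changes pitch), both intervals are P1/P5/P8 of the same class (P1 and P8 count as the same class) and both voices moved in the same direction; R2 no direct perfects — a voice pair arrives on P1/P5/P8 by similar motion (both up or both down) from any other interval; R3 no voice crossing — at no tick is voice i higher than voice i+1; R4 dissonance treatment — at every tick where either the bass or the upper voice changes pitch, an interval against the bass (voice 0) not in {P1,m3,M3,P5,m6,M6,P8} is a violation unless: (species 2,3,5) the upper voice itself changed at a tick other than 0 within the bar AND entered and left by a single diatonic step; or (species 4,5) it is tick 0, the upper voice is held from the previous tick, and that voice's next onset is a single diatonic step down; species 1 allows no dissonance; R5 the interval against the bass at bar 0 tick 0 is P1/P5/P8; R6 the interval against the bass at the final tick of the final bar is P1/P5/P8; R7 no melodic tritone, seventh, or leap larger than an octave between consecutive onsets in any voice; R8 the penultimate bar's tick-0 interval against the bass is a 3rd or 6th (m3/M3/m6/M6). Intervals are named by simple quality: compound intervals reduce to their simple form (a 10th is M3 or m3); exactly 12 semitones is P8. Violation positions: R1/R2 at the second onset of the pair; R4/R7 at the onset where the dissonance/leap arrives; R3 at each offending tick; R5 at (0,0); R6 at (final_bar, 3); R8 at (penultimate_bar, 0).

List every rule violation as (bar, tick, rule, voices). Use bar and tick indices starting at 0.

No violations across 8 bars (G3..G3 vs G4..G4).

bar 0: v0=G3 v1=G4 downbeat P8
bar 1: v0=B3 v1=D4 downbeat m3
bar 2: v0=G3 v1=D4 downbeat P5
bar 3: v0=E3 v1=E4 downbeat P8
bar 4: v0=G3 v1=E4 downbeat M6
bar 5: v0=E3 v1=B3 downbeat P5
bar 6: v0=A3 v1=C4 downbeat m3
bar 7: v0=G3 v1=G4 downbeat P8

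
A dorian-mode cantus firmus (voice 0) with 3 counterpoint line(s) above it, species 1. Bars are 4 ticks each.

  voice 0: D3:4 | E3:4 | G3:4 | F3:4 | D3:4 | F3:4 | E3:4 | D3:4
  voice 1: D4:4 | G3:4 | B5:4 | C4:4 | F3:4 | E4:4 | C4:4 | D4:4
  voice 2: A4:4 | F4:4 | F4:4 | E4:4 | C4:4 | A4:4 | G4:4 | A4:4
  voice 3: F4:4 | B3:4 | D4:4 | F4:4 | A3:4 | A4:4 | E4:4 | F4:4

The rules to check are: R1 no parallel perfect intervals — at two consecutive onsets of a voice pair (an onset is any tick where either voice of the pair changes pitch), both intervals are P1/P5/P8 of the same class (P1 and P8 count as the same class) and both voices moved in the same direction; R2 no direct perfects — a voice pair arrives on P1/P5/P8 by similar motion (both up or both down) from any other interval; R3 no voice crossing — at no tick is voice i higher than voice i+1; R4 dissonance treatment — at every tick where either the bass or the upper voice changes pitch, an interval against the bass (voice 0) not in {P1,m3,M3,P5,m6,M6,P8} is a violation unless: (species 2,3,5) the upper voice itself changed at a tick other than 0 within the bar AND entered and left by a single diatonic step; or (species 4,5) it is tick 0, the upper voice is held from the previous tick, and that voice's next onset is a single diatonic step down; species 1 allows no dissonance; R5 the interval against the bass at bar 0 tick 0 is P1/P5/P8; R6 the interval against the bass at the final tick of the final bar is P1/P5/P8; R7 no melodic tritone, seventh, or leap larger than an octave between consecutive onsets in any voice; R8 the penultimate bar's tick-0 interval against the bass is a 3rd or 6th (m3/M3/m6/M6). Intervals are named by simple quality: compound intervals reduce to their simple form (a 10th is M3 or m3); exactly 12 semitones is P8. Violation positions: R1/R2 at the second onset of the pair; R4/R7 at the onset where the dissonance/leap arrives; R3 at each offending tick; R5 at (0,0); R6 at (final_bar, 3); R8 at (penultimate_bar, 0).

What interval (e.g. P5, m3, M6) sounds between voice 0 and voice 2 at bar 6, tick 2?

m3

voice 0=E3 voice 2=G4 -> m3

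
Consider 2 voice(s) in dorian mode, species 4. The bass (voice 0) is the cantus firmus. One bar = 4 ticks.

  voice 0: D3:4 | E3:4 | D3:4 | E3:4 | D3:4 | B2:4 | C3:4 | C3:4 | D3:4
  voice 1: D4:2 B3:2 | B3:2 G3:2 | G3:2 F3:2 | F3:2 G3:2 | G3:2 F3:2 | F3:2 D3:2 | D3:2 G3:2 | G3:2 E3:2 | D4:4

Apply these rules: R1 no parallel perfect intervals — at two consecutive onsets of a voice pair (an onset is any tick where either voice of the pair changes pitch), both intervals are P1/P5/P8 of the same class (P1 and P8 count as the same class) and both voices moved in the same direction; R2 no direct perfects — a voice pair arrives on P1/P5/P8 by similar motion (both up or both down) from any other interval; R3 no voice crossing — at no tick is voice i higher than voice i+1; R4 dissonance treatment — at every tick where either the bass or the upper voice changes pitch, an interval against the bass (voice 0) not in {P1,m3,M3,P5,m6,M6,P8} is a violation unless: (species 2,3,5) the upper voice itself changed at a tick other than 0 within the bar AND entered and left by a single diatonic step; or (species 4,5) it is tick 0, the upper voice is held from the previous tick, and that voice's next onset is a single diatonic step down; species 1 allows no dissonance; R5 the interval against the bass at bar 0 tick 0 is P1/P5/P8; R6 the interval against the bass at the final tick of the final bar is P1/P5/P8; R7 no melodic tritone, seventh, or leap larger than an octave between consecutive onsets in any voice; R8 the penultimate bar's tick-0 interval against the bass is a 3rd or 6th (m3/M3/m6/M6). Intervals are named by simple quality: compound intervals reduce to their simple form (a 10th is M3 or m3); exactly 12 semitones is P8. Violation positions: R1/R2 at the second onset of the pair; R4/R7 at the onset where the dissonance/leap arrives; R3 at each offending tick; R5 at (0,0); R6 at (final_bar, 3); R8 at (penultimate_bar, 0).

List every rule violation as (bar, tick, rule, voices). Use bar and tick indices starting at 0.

(3, 0, R4, (0, 1))
(5, 0, R4, (0, 1))
(6, 0, R4, (0, 1))
(7, 0, R8, (0, 1))
(8, 0, R2, (0, 1))
(8, 0, R7, (1,))

bar 0: v0=D3 v1=D4 downbeat P8
bar 1: v0=E3 v1=B3 downbeat P5
bar 2: v0=D3 v1=G3 downbeat P4
bar 3: v0=E3 v1=F3 downbeat m2
bar 4: v0=D3 v1=G3 downbeat P4
bar 5: v0=B2 v1=F3 downbeat TT
bar 6: v0=C3 v1=D3 downbeat M2
bar 7: v0=C3 v1=G3 downbeat P5
bar 8: v0=D3 v1=D4 downbeat P8
  -> R4 @ bar 3 tick 0 v(0, 1): E3/F3 m2 untreated
  -> R4 @ bar 5 tick 0 v(0, 1): B2/F3 TT untreated
  -> R4 @ bar 6 tick 0 v(0, 1): C3/D3 M2 untreated
  -> R8 @ bar 7 tick 0 v(0, 1): penult P5 not 3rd/6th
  -> R2 @ bar 8 tick 0 v(0, 1): C3/E3 M3 -> D3/D4 P8 similar
  -> R7 @ bar 8 tick 0 v(1,): E3->D4 leap 10st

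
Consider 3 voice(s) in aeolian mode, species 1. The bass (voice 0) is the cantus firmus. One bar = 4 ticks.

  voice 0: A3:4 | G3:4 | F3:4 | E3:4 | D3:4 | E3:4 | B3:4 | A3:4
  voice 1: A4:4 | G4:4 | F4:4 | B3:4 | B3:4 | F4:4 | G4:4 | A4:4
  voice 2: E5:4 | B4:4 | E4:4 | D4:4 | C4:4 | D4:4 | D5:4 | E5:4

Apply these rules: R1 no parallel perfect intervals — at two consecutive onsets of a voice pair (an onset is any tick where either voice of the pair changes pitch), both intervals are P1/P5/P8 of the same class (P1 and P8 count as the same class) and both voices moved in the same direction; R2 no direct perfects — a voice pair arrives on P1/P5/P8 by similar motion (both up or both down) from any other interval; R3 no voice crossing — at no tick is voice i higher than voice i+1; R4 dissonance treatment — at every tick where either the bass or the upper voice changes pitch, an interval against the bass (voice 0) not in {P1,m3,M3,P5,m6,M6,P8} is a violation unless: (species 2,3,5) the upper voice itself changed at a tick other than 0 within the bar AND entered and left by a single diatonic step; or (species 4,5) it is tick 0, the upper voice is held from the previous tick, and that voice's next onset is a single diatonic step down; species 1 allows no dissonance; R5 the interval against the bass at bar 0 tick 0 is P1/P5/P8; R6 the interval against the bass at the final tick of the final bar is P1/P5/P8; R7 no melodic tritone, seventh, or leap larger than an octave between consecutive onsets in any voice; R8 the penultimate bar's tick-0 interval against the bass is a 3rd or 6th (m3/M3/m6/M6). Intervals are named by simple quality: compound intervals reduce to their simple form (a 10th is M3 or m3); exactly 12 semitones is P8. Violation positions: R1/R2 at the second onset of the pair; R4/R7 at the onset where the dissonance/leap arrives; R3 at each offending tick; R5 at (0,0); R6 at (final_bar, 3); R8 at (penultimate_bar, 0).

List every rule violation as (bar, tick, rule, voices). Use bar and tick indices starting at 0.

bar 0: v0=A3 v1=A4 v2=E5 downbeat P5
bar 1: v0=G3 v1=G4 v2=B4 downbeat M3
bar 2: v0=F3 v1=F4 v2=E4 downbeat M7
bar 3: v0=E3 v1=B3 v2=D4 downbeat m7
bar 4: v0=D3 v1=B3 v2=C4 downbeat m7
bar 5: v0=E3 v1=F4 v2=D4 downbeat m7
bar 6: v0=B3 v1=G4 v2=D5 downbeat m3
bar 7: v0=A3 v1=A4 v2=E5 downbeat P5
  -> R1 @ bar 1 tick 0 v(0, 1): A3/A4 P8 -> G3/G4 P8 similar
  -> R1 @ bar 2 tick 0 v(0, 1): G3/G4 P8 -> F3/F4 P8 similar
  -> R3 @ bar 2 tick 0 v(1, 2): F4 above E4
  -> R4 @ bar 2 tick 0 v(0, 2): F3/E4 M7 untreated
  -> R3 @ bar 2 tick 1 v(1, 2): F4 above E4
  -> R3 @ bar 2 tick 2 v(1, 2): F4 above E4
  -> R3 @ bar 2 tick 3 v(1, 2): F4 above E4
  -> R2 @ bar 3 tick 0 v(0, 1): F3/F4 P8 -> E3/B3 P5 similar
  -> R4 @ bar 3 tick 0 v(0, 2): E3/D4 m7 untreated
  -> R7 @ bar 3 tick 0 v(1,): F4->B3 leap 6st
  -> R4 @ bar 4 tick 0 v(0, 2): D3/C4 m7 untreated
  -> R3 @ bar 5 tick 0 v(1, 2): F4 above D4
  -> R4 @ bar 5 tick 0 v(0, 1): E3/F4 m2 untreated
  -> R4 @ bar 5 tick 0 v(0, 2): E3/D4 m7 untreated
  -> R7 @ bar 5 tick 0 v(1,): B3->F4 leap 6st
  -> R3 @ bar 5 tick 1 v(1, 2): F4 above D4
  -> R3 @ bar 5 tick 2 v(1, 2): F4 above D4
  -> R3 @ bar 5 tick 3 v(1, 2): F4 above D4
  -> R2 @ bar 6 tick 0 v(1, 2): F4/D4 m3 -> G4/D5 P5 similar
  -> R1 @ bar 7 tick 0 v(1, 2): G4/D5 P5 -> A4/E5 P5 similar

(1, 0, R1, (0, 1))
(2, 0, R1, (0, 1))
(2, 0, R3, (1, 2))
(2, 0, R4, (0, 2))
(2, 1, R3, (1, 2))
(2, 2, R3, (1, 2))
(2, 3, R3, (1, 2))
(3, 0, R2, (0, 1))
(3, 0, R4, (0, 2))
(3, 0, R7, (1,))
(4, 0, R4, (0, 2))
(5, 0, R3, (1, 2))
(5, 0, R4, (0, 1))
(5, 0, R4, (0, 2))
(5, 0, R7, (1,))
(5, 1, R3, (1, 2))
(5, 2, R3, (1, 2))
(5, 3, R3, (1, 2))
(6, 0, R2, (1, 2))
(7, 0, R1, (1, 2))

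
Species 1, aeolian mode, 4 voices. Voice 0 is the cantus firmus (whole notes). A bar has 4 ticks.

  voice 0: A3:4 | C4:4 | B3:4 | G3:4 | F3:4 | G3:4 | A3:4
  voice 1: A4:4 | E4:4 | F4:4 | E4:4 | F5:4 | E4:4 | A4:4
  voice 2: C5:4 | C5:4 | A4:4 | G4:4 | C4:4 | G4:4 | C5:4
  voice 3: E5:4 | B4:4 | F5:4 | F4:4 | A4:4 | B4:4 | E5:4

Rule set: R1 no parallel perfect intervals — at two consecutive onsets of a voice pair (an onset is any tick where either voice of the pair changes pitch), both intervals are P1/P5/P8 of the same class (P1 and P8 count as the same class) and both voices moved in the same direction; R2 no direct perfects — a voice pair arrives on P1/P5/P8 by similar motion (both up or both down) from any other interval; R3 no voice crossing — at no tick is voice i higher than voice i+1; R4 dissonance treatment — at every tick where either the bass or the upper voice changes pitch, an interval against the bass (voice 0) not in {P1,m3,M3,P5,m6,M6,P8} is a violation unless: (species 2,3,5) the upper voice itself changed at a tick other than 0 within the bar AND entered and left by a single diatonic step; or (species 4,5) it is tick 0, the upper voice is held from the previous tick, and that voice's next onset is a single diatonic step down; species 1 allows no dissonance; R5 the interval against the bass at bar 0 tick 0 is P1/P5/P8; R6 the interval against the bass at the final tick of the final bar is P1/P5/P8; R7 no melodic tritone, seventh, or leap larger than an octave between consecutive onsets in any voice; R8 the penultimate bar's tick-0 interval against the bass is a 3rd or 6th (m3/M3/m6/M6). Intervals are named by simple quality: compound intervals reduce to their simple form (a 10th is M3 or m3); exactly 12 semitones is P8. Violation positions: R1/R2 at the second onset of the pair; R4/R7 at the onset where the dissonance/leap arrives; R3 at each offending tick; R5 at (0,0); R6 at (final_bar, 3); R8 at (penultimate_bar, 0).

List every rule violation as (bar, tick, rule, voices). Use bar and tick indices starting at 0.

bar 0: v0=A3 v1=A4 v2=C5 v3=E5 downbeat P5
bar 1: v0=C4 v1=E4 v2=C5 v3=B4 downbeat M7
bar 2: v0=B3 v1=F4 v2=A4 v3=F5 downbeat TT
bar 3: v0=G3 v1=E4 v2=G4 v3=F4 downbeat m7
bar 4: v0=F3 v1=F5 v2=C4 v3=A4 downbeat M3
bar 5: v0=G3 v1=E4 v2=G4 v3=B4 downbeat M3
bar 6: v0=A3 v1=A4 v2=C5 v3=E5 downbeat P5
  -> R5 @ bar 0 tick 0 v(0, 2): opens on m3
  -> R1 @ bar 1 tick 0 v(1, 3): A4/E5 P5 -> E4/B4 P5 similar
  -> R3 @ bar 1 tick 0 v(2, 3): C5 above B4
  -> R4 @ bar 1 tick 0 v(0, 3): C4/B4 M7 untreated
  -> R3 @ bar 1 tick 1 v(2, 3): C5 above B4
  -> R3 @ bar 1 tick 2 v(2, 3): C5 above B4
  -> R3 @ bar 1 tick 3 v(2, 3): C5 above B4
  -> R2 @ bar 2 tick 0 v(1, 3): E4/B4 P5 -> F4/F5 P8 similar
  -> R4 @ bar 2 tick 0 v(0, 1): B3/F4 TT untreated
  -> R4 @ bar 2 tick 0 v(0, 2): B3/A4 m7 untreated
  -> R4 @ bar 2 tick 0 v(0, 3): B3/F5 TT untreated
  -> R7 @ bar 2 tick 0 v(3,): B4->F5 leap 6st
  -> R2 @ bar 3 tick 0 v(0, 2): B3/A4 m7 -> G3/G4 P8 similar
  -> R3 @ bar 3 tick 0 v(2, 3): G4 above F4
  -> R4 @ bar 3 tick 0 v(0, 3): G3/F4 m7 untreated
  -> R3 @ bar 3 tick 1 v(2, 3): G4 above F4
  -> R3 @ bar 3 tick 2 v(2, 3): G4 above F4
  -> R3 @ bar 3 tick 3 v(2, 3): G4 above F4
  -> R2 @ bar 4 tick 0 v(0, 2): G3/G4 P8 -> F3/C4 P5 similar
  -> R3 @ bar 4 tick 0 v(1, 2): F5 above C4
  -> R7 @ bar 4 tick 0 v(1,): E4->F5 leap 13st
  -> R3 @ bar 4 tick 1 v(1, 2): F5 above C4
  -> R3 @ bar 4 tick 2 v(1, 2): F5 above C4
  -> R3 @ bar 4 tick 3 v(1, 2): F5 above C4
  -> R2 @ bar 5 tick 0 v(0, 2): F3/C4 P5 -> G3/G4 P8 similar
  -> R7 @ bar 5 tick 0 v(1,): F5->E4 leap 13st
  -> R8 @ bar 5 tick 0 v(0, 2): penult P8 not 3rd/6th
  -> R1 @ bar 6 tick 0 v(1, 3): E4/B4 P5 -> A4/E5 P5 similar
  -> R2 @ bar 6 tick 0 v(0, 1): G3/E4 M6 -> A3/A4 P8 similar
  -> R2 @ bar 6 tick 0 v(0, 3): G3/B4 M3 -> A3/E5 P5 similar
  -> R6 @ bar 6 tick 3 v(0, 2): closes on m3

(0, 0, R5, (0, 2))
(1, 0, R1, (1, 3))
(1, 0, R3, (2, 3))
(1, 0, R4, (0, 3))
(1, 1, R3, (2, 3))
(1, 2, R3, (2, 3))
(1, 3, R3, (2, 3))
(2, 0, R2, (1, 3))
(2, 0, R4, (0, 1))
(2, 0, R4, (0, 2))
(2, 0, R4, (0, 3))
(2, 0, R7, (3,))
(3, 0, R2, (0, 2))
(3, 0, R3, (2, 3))
(3, 0, R4, (0, 3))
(3, 1, R3, (2, 3))
(3, 2, R3, (2, 3))
(3, 3, R3, (2, 3))
(4, 0, R2, (0, 2))
(4, 0, R3, (1, 2))
(4, 0, R7, (1,))
(4, 1, R3, (1, 2))
(4, 2, R3, (1, 2))
(4, 3, R3, (1, 2))
(5, 0, R2, (0, 2))
(5, 0, R7, (1,))
(5, 0, R8, (0, 2))
(6, 0, R1, (1, 3))
(6, 0, R2, (0, 1))
(6, 0, R2, (0, 3))
(6, 3, R6, (0, 2))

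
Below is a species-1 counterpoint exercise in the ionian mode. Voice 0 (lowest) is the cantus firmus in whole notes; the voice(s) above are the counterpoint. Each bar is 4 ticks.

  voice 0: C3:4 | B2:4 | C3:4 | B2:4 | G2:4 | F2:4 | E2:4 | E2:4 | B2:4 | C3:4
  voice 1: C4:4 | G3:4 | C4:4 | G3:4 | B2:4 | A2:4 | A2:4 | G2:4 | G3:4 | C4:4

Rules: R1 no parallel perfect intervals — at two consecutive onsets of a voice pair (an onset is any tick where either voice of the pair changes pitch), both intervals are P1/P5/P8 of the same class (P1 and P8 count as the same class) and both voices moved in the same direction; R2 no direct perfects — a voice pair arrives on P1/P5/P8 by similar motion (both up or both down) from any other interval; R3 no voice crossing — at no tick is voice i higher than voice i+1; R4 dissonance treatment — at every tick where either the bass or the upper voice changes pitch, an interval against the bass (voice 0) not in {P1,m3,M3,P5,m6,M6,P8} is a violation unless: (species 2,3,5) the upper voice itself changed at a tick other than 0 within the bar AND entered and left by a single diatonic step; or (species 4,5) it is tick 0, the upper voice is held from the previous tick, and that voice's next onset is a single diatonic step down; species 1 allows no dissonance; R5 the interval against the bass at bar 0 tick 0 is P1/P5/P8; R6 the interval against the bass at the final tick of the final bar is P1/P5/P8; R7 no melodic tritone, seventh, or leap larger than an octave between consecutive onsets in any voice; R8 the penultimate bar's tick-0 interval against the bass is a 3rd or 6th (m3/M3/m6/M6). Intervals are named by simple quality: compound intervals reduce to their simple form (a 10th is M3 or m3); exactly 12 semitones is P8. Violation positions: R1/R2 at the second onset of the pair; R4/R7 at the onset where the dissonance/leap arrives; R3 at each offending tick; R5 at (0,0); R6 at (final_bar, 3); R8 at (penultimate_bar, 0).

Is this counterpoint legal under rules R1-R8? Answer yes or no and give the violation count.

bar 0: v0=C3 v1=C4 (P8)
bar 1: v0=B2 v1=G3 (m6)
bar 2: v0=C3 v1=C4 (P8)
bar 3: v0=B2 v1=G3 (m6)
bar 4: v0=G2 v1=B2 (M3)
bar 5: v0=F2 v1=A2 (M3)
bar 6: v0=E2 v1=A2 (P4)
bar 7: v0=E2 v1=G2 (m3)
bar 8: v0=B2 v1=G3 (m6)
bar 9: v0=C3 v1=C4 (P8)
  R2 @ bar2.0: B2/G3 m6 -> C3/C4 P8 similar
  R4 @ bar6.0: E2/A2 P4 untreated
  R2 @ bar9.0: B2/G3 m6 -> C3/C4 P8 similar

No (3 violations)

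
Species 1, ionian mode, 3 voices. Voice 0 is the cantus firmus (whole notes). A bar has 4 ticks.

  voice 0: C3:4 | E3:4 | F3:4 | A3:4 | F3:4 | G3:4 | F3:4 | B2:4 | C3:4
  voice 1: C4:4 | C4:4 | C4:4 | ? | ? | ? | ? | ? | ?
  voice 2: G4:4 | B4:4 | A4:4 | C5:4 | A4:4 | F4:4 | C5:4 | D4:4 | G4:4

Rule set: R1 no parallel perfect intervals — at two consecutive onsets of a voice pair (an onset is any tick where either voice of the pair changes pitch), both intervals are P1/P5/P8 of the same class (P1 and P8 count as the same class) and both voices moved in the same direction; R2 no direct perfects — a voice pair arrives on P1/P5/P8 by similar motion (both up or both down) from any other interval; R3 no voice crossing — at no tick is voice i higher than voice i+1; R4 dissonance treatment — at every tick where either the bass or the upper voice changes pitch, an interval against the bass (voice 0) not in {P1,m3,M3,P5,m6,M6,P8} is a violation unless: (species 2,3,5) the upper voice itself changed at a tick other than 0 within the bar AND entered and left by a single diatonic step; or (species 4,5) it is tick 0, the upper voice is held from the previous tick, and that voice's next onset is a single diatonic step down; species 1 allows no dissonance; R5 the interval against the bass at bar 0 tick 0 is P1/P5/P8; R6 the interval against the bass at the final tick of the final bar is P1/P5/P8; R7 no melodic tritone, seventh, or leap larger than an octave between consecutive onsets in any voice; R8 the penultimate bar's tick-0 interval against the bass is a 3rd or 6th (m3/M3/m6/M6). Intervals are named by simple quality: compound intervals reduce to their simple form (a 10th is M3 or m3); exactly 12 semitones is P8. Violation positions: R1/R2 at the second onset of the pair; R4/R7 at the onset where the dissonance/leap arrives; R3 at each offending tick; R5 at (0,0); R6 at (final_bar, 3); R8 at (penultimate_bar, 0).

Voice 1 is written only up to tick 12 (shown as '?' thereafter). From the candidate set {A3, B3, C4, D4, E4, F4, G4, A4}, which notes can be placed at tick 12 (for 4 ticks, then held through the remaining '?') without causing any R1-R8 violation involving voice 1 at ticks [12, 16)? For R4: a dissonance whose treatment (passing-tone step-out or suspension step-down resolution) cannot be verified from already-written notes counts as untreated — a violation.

A3: legal
B3: violates R4
C4: legal
D4: violates R4
E4: violates R1
F4: violates R2
G4: violates R4
A4: violates R2

{A3, C4}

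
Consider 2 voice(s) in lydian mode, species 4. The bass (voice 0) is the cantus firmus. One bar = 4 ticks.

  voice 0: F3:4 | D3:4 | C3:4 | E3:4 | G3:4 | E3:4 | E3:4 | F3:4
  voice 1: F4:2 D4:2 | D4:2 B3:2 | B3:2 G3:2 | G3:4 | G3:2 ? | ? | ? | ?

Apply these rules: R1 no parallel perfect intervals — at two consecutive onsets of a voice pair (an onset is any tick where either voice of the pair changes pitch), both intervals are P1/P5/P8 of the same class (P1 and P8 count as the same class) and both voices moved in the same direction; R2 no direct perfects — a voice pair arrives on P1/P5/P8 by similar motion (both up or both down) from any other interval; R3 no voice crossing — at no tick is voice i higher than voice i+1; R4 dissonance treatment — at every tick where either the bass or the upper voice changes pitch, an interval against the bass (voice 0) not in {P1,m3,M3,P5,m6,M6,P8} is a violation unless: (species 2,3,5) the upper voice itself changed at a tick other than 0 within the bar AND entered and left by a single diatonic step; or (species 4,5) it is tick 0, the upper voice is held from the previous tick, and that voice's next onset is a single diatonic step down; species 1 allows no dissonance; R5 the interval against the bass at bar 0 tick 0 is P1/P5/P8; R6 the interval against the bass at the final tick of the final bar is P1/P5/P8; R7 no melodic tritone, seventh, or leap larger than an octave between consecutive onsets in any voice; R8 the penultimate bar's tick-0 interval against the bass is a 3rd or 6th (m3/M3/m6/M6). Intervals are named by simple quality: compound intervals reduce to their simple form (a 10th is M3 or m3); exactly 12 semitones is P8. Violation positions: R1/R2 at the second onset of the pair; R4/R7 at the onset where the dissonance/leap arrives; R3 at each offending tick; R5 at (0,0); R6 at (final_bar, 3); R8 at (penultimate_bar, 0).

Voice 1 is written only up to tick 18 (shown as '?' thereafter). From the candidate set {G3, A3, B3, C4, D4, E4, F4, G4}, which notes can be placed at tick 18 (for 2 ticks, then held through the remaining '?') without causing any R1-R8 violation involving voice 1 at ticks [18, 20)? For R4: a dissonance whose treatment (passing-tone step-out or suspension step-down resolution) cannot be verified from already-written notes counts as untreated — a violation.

G3: legal
A3: violates R4
B3: legal
C4: violates R4
D4: legal
E4: legal
F4: violates R4,R7
G4: legal

{B3, D4, E4, G3, G4}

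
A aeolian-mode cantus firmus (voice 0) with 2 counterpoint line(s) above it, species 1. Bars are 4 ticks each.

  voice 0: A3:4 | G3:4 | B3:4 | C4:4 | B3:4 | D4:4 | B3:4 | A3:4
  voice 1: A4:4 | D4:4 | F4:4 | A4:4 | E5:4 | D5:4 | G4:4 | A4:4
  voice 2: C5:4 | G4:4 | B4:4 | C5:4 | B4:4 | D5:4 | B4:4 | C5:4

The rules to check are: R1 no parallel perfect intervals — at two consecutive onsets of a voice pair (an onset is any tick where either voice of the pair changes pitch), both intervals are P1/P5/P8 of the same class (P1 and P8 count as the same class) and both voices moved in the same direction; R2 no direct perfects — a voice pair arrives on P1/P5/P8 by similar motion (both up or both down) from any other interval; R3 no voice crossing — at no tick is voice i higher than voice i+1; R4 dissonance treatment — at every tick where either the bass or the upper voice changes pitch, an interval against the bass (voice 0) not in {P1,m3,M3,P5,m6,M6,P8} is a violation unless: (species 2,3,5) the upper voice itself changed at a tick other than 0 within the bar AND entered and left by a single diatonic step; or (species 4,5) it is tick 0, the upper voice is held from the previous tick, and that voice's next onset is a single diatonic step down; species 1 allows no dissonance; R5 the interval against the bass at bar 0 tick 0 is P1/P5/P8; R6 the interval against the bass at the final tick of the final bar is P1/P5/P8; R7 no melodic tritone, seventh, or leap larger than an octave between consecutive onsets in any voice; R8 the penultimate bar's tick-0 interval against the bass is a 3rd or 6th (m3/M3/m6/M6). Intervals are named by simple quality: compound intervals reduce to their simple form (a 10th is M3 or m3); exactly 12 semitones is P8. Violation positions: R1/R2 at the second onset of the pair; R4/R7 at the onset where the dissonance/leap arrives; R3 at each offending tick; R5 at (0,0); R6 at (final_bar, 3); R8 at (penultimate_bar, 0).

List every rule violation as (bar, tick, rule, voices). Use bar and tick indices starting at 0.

(0, 0, R5, (0, 2))
(1, 0, R2, (0, 1))
(1, 0, R2, (0, 2))
(2, 0, R1, (0, 2))
(2, 0, R4, (0, 1))
(3, 0, R1, (0, 2))
(4, 0, R1, (0, 2))
(4, 0, R3, (1, 2))
(4, 0, R4, (0, 1))
(4, 1, R3, (1, 2))
(4, 2, R3, (1, 2))
(4, 3, R3, (1, 2))
(5, 0, R1, (0, 2))
(6, 0, R1, (0, 2))
(6, 0, R8, (0, 2))
(7, 3, R6, (0, 2))

bar 0: v0=A3 v1=A4 v2=C5 downbeat m3
bar 1: v0=G3 v1=D4 v2=G4 downbeat P8
bar 2: v0=B3 v1=F4 v2=B4 downbeat P8
bar 3: v0=C4 v1=A4 v2=C5 downbeat P8
bar 4: v0=B3 v1=E5 v2=B4 downbeat P8
bar 5: v0=D4 v1=D5 v2=D5 downbeat P8
bar 6: v0=B3 v1=G4 v2=B4 downbeat P8
bar 7: v0=A3 v1=A4 v2=C5 downbeat m3
  -> R5 @ bar 0 tick 0 v(0, 2): opens on m3
  -> R2 @ bar 1 tick 0 v(0, 1): A3/A4 P8 -> G3/D4 P5 similar
  -> R2 @ bar 1 tick 0 v(0, 2): A3/C5 m3 -> G3/G4 P8 similar
  -> R1 @ bar 2 tick 0 v(0, 2): G3/G4 P8 -> B3/B4 P8 similar
  -> R4 @ bar 2 tick 0 v(0, 1): B3/F4 TT untreated
  -> R1 @ bar 3 tick 0 v(0, 2): B3/B4 P8 -> C4/C5 P8 similar
  -> R1 @ bar 4 tick 0 v(0, 2): C4/C5 P8 -> B3/B4 P8 similar
  -> R3 @ bar 4 tick 0 v(1, 2): E5 above B4
  -> R4 @ bar 4 tick 0 v(0, 1): B3/E5 P4 untreated
  -> R3 @ bar 4 tick 1 v(1, 2): E5 above B4
  -> R3 @ bar 4 tick 2 v(1, 2): E5 above B4
  -> R3 @ bar 4 tick 3 v(1, 2): E5 above B4
  -> R1 @ bar 5 tick 0 v(0, 2): B3/B4 P8 -> D4/D5 P8 similar
  -> R1 @ bar 6 tick 0 v(0, 2): D4/D5 P8 -> B3/B4 P8 similar
  -> R8 @ bar 6 tick 0 v(0, 2): penult P8 not 3rd/6th
  -> R6 @ bar 7 tick 3 v(0, 2): closes on m3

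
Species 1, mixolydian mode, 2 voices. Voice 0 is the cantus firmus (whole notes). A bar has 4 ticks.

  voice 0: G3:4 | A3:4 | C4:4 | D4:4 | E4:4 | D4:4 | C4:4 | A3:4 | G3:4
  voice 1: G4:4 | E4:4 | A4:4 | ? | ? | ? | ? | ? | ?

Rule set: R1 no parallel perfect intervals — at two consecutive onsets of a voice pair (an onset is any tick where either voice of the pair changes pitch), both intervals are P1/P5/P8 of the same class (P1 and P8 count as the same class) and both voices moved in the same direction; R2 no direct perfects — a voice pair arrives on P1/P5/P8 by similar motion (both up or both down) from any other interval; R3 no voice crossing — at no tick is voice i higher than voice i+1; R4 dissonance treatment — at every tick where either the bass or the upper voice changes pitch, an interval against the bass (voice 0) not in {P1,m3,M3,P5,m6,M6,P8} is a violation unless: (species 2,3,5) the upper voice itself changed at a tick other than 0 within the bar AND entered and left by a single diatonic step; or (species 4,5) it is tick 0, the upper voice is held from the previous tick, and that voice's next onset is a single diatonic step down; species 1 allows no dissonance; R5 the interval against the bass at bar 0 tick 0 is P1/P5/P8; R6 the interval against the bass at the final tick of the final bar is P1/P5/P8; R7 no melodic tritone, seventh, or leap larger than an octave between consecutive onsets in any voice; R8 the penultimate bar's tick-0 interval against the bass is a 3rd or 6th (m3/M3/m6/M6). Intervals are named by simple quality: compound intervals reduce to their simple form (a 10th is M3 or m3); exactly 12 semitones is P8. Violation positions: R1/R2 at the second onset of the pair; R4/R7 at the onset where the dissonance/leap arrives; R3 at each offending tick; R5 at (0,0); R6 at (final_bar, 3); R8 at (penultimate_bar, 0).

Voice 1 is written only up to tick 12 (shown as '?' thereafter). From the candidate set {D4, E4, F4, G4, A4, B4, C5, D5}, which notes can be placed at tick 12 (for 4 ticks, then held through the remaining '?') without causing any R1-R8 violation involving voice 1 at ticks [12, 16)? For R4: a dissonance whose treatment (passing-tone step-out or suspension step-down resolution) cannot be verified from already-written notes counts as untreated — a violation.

D4: legal
E4: violates R4
F4: legal
G4: violates R4
A4: legal
B4: legal
C5: violates R4
D5: violates R2

{A4, B4, D4, F4}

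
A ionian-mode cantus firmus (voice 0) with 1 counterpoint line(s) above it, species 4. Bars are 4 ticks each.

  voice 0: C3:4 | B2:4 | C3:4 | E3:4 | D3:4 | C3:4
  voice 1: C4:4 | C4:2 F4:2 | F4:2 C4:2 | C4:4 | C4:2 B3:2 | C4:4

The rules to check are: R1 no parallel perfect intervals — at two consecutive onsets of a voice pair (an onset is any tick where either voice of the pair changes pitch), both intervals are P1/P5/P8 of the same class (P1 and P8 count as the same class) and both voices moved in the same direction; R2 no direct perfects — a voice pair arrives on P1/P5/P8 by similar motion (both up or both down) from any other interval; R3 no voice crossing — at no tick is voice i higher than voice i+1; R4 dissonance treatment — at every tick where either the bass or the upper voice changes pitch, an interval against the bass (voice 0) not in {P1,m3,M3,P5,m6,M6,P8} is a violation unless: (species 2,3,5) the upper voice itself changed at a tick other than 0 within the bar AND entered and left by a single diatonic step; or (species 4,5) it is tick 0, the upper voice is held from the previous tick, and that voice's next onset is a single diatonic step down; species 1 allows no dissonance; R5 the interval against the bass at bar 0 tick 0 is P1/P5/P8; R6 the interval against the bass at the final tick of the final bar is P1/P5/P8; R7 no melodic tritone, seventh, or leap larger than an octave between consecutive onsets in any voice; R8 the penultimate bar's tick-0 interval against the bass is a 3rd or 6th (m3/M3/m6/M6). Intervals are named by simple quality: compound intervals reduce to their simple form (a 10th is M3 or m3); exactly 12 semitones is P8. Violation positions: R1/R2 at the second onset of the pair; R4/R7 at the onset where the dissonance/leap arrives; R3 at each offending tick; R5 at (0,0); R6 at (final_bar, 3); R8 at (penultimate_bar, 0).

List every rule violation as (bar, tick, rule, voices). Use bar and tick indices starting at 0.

(1, 0, R4, (0, 1))
(1, 2, R4, (0, 1))
(2, 0, R4, (0, 1))
(4, 0, R8, (0, 1))

bar 0: v0=C3 v1=C4 downbeat P8
bar 1: v0=B2 v1=C4 downbeat m2
bar 2: v0=C3 v1=F4 downbeat P4
bar 3: v0=E3 v1=C4 downbeat m6
bar 4: v0=D3 v1=C4 downbeat m7
bar 5: v0=C3 v1=C4 downbeat P8
  -> R4 @ bar 1 tick 0 v(0, 1): B2/C4 m2 untreated
  -> R4 @ bar 1 tick 2 v(0, 1): B2/F4 TT untreated
  -> R4 @ bar 2 tick 0 v(0, 1): C3/F4 P4 untreated
  -> R8 @ bar 4 tick 0 v(0, 1): penult m7 not 3rd/6th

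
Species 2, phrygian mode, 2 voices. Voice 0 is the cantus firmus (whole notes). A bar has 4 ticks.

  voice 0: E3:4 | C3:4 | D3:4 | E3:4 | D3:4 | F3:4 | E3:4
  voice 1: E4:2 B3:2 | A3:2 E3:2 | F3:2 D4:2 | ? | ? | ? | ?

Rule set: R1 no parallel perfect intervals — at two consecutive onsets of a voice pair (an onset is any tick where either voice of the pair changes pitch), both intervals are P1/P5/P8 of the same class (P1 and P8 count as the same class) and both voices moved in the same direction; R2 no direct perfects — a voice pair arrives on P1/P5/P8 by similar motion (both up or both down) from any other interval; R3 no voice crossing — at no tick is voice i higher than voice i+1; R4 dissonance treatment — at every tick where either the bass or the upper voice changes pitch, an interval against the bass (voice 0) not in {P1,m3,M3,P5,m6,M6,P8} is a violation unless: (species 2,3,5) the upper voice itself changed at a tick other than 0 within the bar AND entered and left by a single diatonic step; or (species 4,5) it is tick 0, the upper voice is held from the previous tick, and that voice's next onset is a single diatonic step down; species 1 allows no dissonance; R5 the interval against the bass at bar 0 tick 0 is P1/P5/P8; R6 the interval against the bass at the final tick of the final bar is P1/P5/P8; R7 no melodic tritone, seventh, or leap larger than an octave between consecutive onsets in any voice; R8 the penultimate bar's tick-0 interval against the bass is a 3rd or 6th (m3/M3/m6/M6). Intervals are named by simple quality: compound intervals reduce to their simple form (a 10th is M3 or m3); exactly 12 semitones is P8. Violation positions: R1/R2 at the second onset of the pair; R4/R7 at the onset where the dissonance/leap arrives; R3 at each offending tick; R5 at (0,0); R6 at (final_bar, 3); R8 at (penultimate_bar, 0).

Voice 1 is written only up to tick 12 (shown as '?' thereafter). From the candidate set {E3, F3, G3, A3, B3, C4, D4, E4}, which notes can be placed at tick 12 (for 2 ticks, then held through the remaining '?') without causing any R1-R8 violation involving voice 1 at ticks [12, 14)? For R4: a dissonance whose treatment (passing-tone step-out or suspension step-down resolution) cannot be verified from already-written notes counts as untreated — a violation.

{B3, C4, G3}

E3: violates R7
F3: violates R4
G3: legal
A3: violates R4
B3: legal
C4: legal
D4: violates R4
E4: violates R1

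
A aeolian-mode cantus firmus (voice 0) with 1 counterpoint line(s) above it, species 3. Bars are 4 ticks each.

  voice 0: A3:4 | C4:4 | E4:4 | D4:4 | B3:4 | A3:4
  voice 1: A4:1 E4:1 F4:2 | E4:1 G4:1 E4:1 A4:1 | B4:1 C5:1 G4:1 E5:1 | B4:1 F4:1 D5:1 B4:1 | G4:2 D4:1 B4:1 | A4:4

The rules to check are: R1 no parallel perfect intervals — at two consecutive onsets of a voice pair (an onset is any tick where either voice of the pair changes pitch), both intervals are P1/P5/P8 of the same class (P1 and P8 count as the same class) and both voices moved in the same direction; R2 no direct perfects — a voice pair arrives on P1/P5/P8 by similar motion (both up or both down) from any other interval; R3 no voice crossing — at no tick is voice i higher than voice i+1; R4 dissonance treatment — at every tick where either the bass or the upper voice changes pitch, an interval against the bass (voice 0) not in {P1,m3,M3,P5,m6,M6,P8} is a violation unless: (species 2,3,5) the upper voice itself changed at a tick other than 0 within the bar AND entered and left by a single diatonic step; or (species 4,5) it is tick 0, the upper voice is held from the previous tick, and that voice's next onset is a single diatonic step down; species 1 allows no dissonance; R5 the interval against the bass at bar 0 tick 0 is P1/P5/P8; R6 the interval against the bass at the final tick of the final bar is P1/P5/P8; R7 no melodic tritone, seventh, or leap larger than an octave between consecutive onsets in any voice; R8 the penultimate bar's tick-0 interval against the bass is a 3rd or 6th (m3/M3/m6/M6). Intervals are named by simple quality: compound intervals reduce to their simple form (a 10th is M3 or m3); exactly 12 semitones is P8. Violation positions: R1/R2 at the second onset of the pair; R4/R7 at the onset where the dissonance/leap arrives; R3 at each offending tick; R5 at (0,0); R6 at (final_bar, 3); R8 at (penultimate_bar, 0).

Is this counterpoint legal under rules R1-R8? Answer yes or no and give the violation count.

No (3 violations)

bar 0: v0=A3 v1=A4 (P8)
bar 1: v0=C4 v1=E4 (M3)
bar 2: v0=E4 v1=B4 (P5)
bar 3: v0=D4 v1=B4 (M6)
bar 4: v0=B3 v1=G4 (m6)
bar 5: v0=A3 v1=A4 (P8)
  R2 @ bar2.0: C4/A4 M6 -> E4/B4 P5 similar
  R7 @ bar3.1: B4->F4 leap 6st
  R1 @ bar5.0: B3/B4 P8 -> A3/A4 P8 similar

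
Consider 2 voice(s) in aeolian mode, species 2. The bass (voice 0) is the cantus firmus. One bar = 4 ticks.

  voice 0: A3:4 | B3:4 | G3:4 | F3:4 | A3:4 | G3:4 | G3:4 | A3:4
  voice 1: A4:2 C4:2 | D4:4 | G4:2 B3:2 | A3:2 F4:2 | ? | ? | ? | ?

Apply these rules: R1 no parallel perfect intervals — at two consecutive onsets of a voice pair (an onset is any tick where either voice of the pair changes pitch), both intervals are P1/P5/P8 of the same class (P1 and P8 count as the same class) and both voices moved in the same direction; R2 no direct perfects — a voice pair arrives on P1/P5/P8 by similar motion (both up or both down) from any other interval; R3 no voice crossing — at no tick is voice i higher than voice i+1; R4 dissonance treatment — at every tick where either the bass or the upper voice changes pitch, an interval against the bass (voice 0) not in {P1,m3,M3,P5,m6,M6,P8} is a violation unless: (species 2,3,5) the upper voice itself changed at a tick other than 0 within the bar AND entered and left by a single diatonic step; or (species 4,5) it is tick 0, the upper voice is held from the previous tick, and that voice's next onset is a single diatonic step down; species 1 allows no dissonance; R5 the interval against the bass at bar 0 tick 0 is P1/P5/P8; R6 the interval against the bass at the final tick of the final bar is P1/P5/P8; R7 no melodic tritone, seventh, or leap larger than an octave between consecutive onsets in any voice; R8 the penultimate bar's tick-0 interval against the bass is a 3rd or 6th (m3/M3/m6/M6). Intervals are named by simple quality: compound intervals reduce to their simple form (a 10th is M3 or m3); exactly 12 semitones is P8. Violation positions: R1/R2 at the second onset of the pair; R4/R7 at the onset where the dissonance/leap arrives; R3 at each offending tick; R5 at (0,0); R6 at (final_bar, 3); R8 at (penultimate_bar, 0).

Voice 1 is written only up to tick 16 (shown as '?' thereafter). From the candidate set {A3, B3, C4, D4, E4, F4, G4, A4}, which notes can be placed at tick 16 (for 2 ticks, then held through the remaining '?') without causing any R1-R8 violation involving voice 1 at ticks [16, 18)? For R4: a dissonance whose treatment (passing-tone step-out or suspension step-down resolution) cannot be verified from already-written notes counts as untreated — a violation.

A3: legal
B3: violates R4,R7
C4: legal
D4: violates R4
E4: legal
F4: legal
G4: violates R4
A4: violates R1

{A3, C4, E4, F4}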